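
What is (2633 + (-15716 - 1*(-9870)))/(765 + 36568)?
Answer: -3213/37333 ≈ -0.086063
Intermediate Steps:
(2633 + (-15716 - 1*(-9870)))/(765 + 36568) = (2633 + (-15716 + 9870))/37333 = (2633 - 5846)*(1/37333) = -3213*1/37333 = -3213/37333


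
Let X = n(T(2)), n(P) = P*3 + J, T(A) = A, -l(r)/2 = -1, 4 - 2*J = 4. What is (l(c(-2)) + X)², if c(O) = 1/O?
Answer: 64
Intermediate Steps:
J = 0 (J = 2 - ½*4 = 2 - 2 = 0)
l(r) = 2 (l(r) = -2*(-1) = 2)
n(P) = 3*P (n(P) = P*3 + 0 = 3*P + 0 = 3*P)
X = 6 (X = 3*2 = 6)
(l(c(-2)) + X)² = (2 + 6)² = 8² = 64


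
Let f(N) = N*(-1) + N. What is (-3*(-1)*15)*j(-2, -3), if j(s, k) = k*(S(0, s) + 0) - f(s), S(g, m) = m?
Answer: 270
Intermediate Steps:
f(N) = 0 (f(N) = -N + N = 0)
j(s, k) = k*s (j(s, k) = k*(s + 0) - 1*0 = k*s + 0 = k*s)
(-3*(-1)*15)*j(-2, -3) = (-3*(-1)*15)*(-3*(-2)) = (3*15)*6 = 45*6 = 270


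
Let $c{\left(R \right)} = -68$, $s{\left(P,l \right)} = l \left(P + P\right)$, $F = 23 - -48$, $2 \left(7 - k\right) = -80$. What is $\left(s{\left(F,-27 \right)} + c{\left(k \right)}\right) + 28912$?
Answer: $25010$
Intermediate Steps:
$k = 47$ ($k = 7 - -40 = 7 + 40 = 47$)
$F = 71$ ($F = 23 + 48 = 71$)
$s{\left(P,l \right)} = 2 P l$ ($s{\left(P,l \right)} = l 2 P = 2 P l$)
$\left(s{\left(F,-27 \right)} + c{\left(k \right)}\right) + 28912 = \left(2 \cdot 71 \left(-27\right) - 68\right) + 28912 = \left(-3834 - 68\right) + 28912 = -3902 + 28912 = 25010$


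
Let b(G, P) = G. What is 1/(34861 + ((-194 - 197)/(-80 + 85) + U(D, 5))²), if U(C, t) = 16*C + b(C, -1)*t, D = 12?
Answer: 25/1626686 ≈ 1.5369e-5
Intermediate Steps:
U(C, t) = 16*C + C*t
1/(34861 + ((-194 - 197)/(-80 + 85) + U(D, 5))²) = 1/(34861 + ((-194 - 197)/(-80 + 85) + 12*(16 + 5))²) = 1/(34861 + (-391/5 + 12*21)²) = 1/(34861 + (-391*⅕ + 252)²) = 1/(34861 + (-391/5 + 252)²) = 1/(34861 + (869/5)²) = 1/(34861 + 755161/25) = 1/(1626686/25) = 25/1626686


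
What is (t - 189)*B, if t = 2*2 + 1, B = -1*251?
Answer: 46184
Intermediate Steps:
B = -251
t = 5 (t = 4 + 1 = 5)
(t - 189)*B = (5 - 189)*(-251) = -184*(-251) = 46184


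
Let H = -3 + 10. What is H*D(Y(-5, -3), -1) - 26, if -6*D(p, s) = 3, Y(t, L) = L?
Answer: -59/2 ≈ -29.500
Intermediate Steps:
H = 7
D(p, s) = -1/2 (D(p, s) = -1/6*3 = -1/2)
H*D(Y(-5, -3), -1) - 26 = 7*(-1/2) - 26 = -7/2 - 26 = -59/2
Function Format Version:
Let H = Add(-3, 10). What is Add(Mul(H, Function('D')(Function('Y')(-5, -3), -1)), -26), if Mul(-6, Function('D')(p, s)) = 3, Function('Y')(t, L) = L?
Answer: Rational(-59, 2) ≈ -29.500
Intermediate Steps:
H = 7
Function('D')(p, s) = Rational(-1, 2) (Function('D')(p, s) = Mul(Rational(-1, 6), 3) = Rational(-1, 2))
Add(Mul(H, Function('D')(Function('Y')(-5, -3), -1)), -26) = Add(Mul(7, Rational(-1, 2)), -26) = Add(Rational(-7, 2), -26) = Rational(-59, 2)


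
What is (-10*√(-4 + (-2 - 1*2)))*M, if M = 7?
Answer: -140*I*√2 ≈ -197.99*I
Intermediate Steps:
(-10*√(-4 + (-2 - 1*2)))*M = -10*√(-4 + (-2 - 1*2))*7 = -10*√(-4 + (-2 - 2))*7 = -10*√(-4 - 4)*7 = -20*I*√2*7 = -140*I*√2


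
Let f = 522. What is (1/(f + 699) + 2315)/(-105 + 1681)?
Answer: 353327/240537 ≈ 1.4689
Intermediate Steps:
(1/(f + 699) + 2315)/(-105 + 1681) = (1/(522 + 699) + 2315)/(-105 + 1681) = (1/1221 + 2315)/1576 = (1/1221 + 2315)*(1/1576) = (2826616/1221)*(1/1576) = 353327/240537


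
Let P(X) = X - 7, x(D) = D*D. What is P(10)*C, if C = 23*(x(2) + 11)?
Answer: 1035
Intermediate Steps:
x(D) = D²
P(X) = -7 + X
C = 345 (C = 23*(2² + 11) = 23*(4 + 11) = 23*15 = 345)
P(10)*C = (-7 + 10)*345 = 3*345 = 1035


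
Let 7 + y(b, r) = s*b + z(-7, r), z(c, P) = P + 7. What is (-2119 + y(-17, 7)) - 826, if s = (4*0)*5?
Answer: -2938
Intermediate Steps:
z(c, P) = 7 + P
s = 0 (s = 0*5 = 0)
y(b, r) = r (y(b, r) = -7 + (0*b + (7 + r)) = -7 + (0 + (7 + r)) = -7 + (7 + r) = r)
(-2119 + y(-17, 7)) - 826 = (-2119 + 7) - 826 = -2112 - 826 = -2938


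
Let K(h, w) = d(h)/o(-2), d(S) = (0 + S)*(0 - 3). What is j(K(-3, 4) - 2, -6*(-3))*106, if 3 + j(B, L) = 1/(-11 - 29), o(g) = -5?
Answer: -6413/20 ≈ -320.65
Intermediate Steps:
d(S) = -3*S (d(S) = S*(-3) = -3*S)
K(h, w) = 3*h/5 (K(h, w) = -3*h/(-5) = -3*h*(-1/5) = 3*h/5)
j(B, L) = -121/40 (j(B, L) = -3 + 1/(-11 - 29) = -3 + 1/(-40) = -3 - 1/40 = -121/40)
j(K(-3, 4) - 2, -6*(-3))*106 = -121/40*106 = -6413/20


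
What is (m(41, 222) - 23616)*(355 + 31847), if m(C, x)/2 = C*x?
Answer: -174277224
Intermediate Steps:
m(C, x) = 2*C*x (m(C, x) = 2*(C*x) = 2*C*x)
(m(41, 222) - 23616)*(355 + 31847) = (2*41*222 - 23616)*(355 + 31847) = (18204 - 23616)*32202 = -5412*32202 = -174277224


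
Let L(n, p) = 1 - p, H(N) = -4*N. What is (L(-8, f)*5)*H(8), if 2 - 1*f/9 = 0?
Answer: 2720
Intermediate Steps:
f = 18 (f = 18 - 9*0 = 18 + 0 = 18)
(L(-8, f)*5)*H(8) = ((1 - 1*18)*5)*(-4*8) = ((1 - 18)*5)*(-32) = -17*5*(-32) = -85*(-32) = 2720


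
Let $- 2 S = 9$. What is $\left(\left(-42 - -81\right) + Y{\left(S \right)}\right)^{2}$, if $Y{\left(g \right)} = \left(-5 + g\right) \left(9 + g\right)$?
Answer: $\frac{225}{16} \approx 14.063$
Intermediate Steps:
$S = - \frac{9}{2}$ ($S = \left(- \frac{1}{2}\right) 9 = - \frac{9}{2} \approx -4.5$)
$\left(\left(-42 - -81\right) + Y{\left(S \right)}\right)^{2} = \left(\left(-42 - -81\right) + \left(-45 + \left(- \frac{9}{2}\right)^{2} + 4 \left(- \frac{9}{2}\right)\right)\right)^{2} = \left(\left(-42 + 81\right) - \frac{171}{4}\right)^{2} = \left(39 - \frac{171}{4}\right)^{2} = \left(- \frac{15}{4}\right)^{2} = \frac{225}{16}$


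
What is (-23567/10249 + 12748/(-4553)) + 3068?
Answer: 142926267593/46663697 ≈ 3062.9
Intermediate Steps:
(-23567/10249 + 12748/(-4553)) + 3068 = (-23567*1/10249 + 12748*(-1/4553)) + 3068 = (-23567/10249 - 12748/4553) + 3068 = -237954803/46663697 + 3068 = 142926267593/46663697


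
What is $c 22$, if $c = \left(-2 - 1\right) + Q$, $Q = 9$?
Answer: $132$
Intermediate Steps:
$c = 6$ ($c = \left(-2 - 1\right) + 9 = -3 + 9 = 6$)
$c 22 = 6 \cdot 22 = 132$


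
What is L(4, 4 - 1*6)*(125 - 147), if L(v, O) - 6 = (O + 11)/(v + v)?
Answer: -627/4 ≈ -156.75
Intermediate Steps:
L(v, O) = 6 + (11 + O)/(2*v) (L(v, O) = 6 + (O + 11)/(v + v) = 6 + (11 + O)/((2*v)) = 6 + (11 + O)*(1/(2*v)) = 6 + (11 + O)/(2*v))
L(4, 4 - 1*6)*(125 - 147) = ((½)*(11 + (4 - 1*6) + 12*4)/4)*(125 - 147) = ((½)*(¼)*(11 + (4 - 6) + 48))*(-22) = ((½)*(¼)*(11 - 2 + 48))*(-22) = ((½)*(¼)*57)*(-22) = (57/8)*(-22) = -627/4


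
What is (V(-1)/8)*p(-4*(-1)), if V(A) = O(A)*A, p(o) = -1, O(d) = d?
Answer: -1/8 ≈ -0.12500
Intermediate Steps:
V(A) = A**2 (V(A) = A*A = A**2)
(V(-1)/8)*p(-4*(-1)) = ((-1)**2/8)*(-1) = ((1/8)*1)*(-1) = (1/8)*(-1) = -1/8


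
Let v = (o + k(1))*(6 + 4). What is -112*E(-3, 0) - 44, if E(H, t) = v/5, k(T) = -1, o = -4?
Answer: 1076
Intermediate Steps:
v = -50 (v = (-4 - 1)*(6 + 4) = -5*10 = -50)
E(H, t) = -10 (E(H, t) = -50/5 = -50*1/5 = -10)
-112*E(-3, 0) - 44 = -112*(-10) - 44 = 1120 - 44 = 1076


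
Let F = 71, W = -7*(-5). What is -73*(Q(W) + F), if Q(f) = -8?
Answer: -4599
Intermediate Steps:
W = 35
-73*(Q(W) + F) = -73*(-8 + 71) = -73*63 = -4599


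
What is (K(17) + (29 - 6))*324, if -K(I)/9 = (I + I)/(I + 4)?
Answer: 19116/7 ≈ 2730.9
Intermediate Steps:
K(I) = -18*I/(4 + I) (K(I) = -9*(I + I)/(I + 4) = -9*2*I/(4 + I) = -18*I/(4 + I))
(K(17) + (29 - 6))*324 = (-18*17/(4 + 17) + (29 - 6))*324 = (-18*17/21 + 23)*324 = (-18*17*1/21 + 23)*324 = (-102/7 + 23)*324 = (59/7)*324 = 19116/7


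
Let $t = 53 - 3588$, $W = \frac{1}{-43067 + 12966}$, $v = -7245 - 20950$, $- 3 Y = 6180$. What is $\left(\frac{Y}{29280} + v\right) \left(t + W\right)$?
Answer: $\frac{366018771689499}{3672322} \approx 9.967 \cdot 10^{7}$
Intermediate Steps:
$Y = -2060$ ($Y = \left(- \frac{1}{3}\right) 6180 = -2060$)
$v = -28195$ ($v = -7245 - 20950 = -28195$)
$W = - \frac{1}{30101}$ ($W = \frac{1}{-30101} = - \frac{1}{30101} \approx -3.3221 \cdot 10^{-5}$)
$t = -3535$ ($t = 53 - 3588 = -3535$)
$\left(\frac{Y}{29280} + v\right) \left(t + W\right) = \left(- \frac{2060}{29280} - 28195\right) \left(-3535 - \frac{1}{30101}\right) = \left(\left(-2060\right) \frac{1}{29280} - 28195\right) \left(- \frac{106407036}{30101}\right) = \left(- \frac{103}{1464} - 28195\right) \left(- \frac{106407036}{30101}\right) = \left(- \frac{41277583}{1464}\right) \left(- \frac{106407036}{30101}\right) = \frac{366018771689499}{3672322}$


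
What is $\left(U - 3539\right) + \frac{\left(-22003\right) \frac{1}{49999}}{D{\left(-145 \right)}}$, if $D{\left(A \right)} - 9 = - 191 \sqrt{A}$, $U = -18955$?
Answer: $- \frac{5949348313051983}{264486010174} - \frac{4202573 i \sqrt{145}}{264486010174} \approx -22494.0 - 0.00019134 i$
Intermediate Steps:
$D{\left(A \right)} = 9 - 191 \sqrt{A}$
$\left(U - 3539\right) + \frac{\left(-22003\right) \frac{1}{49999}}{D{\left(-145 \right)}} = \left(-18955 - 3539\right) + \frac{\left(-22003\right) \frac{1}{49999}}{9 - 191 \sqrt{-145}} = -22494 + \frac{\left(-22003\right) \frac{1}{49999}}{9 - 191 i \sqrt{145}} = -22494 - \frac{22003}{49999 \left(9 - 191 i \sqrt{145}\right)}$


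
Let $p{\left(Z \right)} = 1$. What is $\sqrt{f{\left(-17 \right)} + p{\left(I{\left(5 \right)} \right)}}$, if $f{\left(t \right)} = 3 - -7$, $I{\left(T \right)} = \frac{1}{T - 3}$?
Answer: $\sqrt{11} \approx 3.3166$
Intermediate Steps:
$I{\left(T \right)} = \frac{1}{-3 + T}$
$f{\left(t \right)} = 10$ ($f{\left(t \right)} = 3 + 7 = 10$)
$\sqrt{f{\left(-17 \right)} + p{\left(I{\left(5 \right)} \right)}} = \sqrt{10 + 1} = \sqrt{11}$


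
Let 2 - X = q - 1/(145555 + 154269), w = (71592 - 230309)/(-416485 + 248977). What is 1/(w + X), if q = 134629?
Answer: -12555729648/1690328318487967 ≈ -7.4280e-6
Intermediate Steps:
w = 158717/167508 (w = -158717/(-167508) = -158717*(-1/167508) = 158717/167508 ≈ 0.94752)
X = -40364405647/299824 (X = 2 - (134629 - 1/(145555 + 154269)) = 2 - (134629 - 1/299824) = 2 - 1*40365005295/299824 = 2 - 40365005295/299824 = -40364405647/299824 ≈ -1.3463e+5)
1/(w + X) = 1/(158717/167508 - 40364405647/299824) = 1/(-1690328318487967/12555729648) = -12555729648/1690328318487967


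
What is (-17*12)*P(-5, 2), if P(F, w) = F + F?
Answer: 2040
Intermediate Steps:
P(F, w) = 2*F
(-17*12)*P(-5, 2) = (-17*12)*(2*(-5)) = -204*(-10) = 2040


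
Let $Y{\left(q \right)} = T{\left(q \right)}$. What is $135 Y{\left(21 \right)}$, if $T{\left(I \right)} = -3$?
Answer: $-405$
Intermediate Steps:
$Y{\left(q \right)} = -3$
$135 Y{\left(21 \right)} = 135 \left(-3\right) = -405$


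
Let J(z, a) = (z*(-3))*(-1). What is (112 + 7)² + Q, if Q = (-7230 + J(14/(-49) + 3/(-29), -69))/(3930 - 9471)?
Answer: 5310028810/374941 ≈ 14162.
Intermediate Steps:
J(z, a) = 3*z (J(z, a) = -3*z*(-1) = 3*z)
Q = 489309/374941 (Q = (-7230 + 3*(14/(-49) + 3/(-29)))/(3930 - 9471) = (-7230 + 3*(14*(-1/49) + 3*(-1/29)))/(-5541) = (-7230 + 3*(-2/7 - 3/29))*(-1/5541) = (-7230 + 3*(-79/203))*(-1/5541) = (-7230 - 237/203)*(-1/5541) = -1467927/203*(-1/5541) = 489309/374941 ≈ 1.3050)
(112 + 7)² + Q = (112 + 7)² + 489309/374941 = 119² + 489309/374941 = 14161 + 489309/374941 = 5310028810/374941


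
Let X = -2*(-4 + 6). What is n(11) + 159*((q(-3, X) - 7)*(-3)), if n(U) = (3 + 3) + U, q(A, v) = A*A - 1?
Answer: -460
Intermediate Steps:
X = -4 (X = -2*2 = -4)
q(A, v) = -1 + A**2 (q(A, v) = A**2 - 1 = -1 + A**2)
n(U) = 6 + U
n(11) + 159*((q(-3, X) - 7)*(-3)) = (6 + 11) + 159*(((-1 + (-3)**2) - 7)*(-3)) = 17 + 159*(((-1 + 9) - 7)*(-3)) = 17 + 159*((8 - 7)*(-3)) = 17 + 159*(1*(-3)) = 17 + 159*(-3) = 17 - 477 = -460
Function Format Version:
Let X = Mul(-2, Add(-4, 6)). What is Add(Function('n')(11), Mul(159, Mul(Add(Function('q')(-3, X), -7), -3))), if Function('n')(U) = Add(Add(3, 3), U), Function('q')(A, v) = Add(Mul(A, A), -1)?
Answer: -460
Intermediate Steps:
X = -4 (X = Mul(-2, 2) = -4)
Function('q')(A, v) = Add(-1, Pow(A, 2)) (Function('q')(A, v) = Add(Pow(A, 2), -1) = Add(-1, Pow(A, 2)))
Function('n')(U) = Add(6, U)
Add(Function('n')(11), Mul(159, Mul(Add(Function('q')(-3, X), -7), -3))) = Add(Add(6, 11), Mul(159, Mul(Add(Add(-1, Pow(-3, 2)), -7), -3))) = Add(17, Mul(159, Mul(Add(Add(-1, 9), -7), -3))) = Add(17, Mul(159, Mul(Add(8, -7), -3))) = Add(17, Mul(159, Mul(1, -3))) = Add(17, Mul(159, -3)) = Add(17, -477) = -460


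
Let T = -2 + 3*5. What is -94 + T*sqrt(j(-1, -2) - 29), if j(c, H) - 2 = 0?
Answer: -94 + 39*I*sqrt(3) ≈ -94.0 + 67.55*I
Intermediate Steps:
j(c, H) = 2 (j(c, H) = 2 + 0 = 2)
T = 13 (T = -2 + 15 = 13)
-94 + T*sqrt(j(-1, -2) - 29) = -94 + 13*sqrt(2 - 29) = -94 + 13*sqrt(-27) = -94 + 13*(3*I*sqrt(3)) = -94 + 39*I*sqrt(3)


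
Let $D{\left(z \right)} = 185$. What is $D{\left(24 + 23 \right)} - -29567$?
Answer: $29752$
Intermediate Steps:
$D{\left(24 + 23 \right)} - -29567 = 185 - -29567 = 185 + 29567 = 29752$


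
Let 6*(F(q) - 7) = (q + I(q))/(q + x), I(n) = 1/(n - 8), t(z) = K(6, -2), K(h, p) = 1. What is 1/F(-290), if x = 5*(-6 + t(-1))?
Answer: 187740/1342987 ≈ 0.13979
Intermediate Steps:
t(z) = 1
I(n) = 1/(-8 + n)
x = -25 (x = 5*(-6 + 1) = 5*(-5) = -25)
F(q) = 7 + (q + 1/(-8 + q))/(6*(-25 + q)) (F(q) = 7 + ((q + 1/(-8 + q))/(q - 25))/6 = 7 + ((q + 1/(-8 + q))/(-25 + q))/6 = 7 + (q + 1/(-8 + q))/(6*(-25 + q)))
1/F(-290) = 1/((1 + (-1050 + 43*(-290))*(-8 - 290))/(6*(-25 - 290)*(-8 - 290))) = 1/((1/6)*(1 + (-1050 - 12470)*(-298))/(-315*(-298))) = 1/((1/6)*(-1/315)*(-1/298)*(1 - 13520*(-298))) = 1/((1/6)*(-1/315)*(-1/298)*(1 + 4028960)) = 1/((1/6)*(-1/315)*(-1/298)*4028961) = 1/(1342987/187740) = 187740/1342987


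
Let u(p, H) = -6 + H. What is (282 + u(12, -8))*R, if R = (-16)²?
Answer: 68608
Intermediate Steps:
R = 256
(282 + u(12, -8))*R = (282 + (-6 - 8))*256 = (282 - 14)*256 = 268*256 = 68608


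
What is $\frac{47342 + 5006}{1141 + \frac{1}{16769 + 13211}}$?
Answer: $\frac{1569393040}{34207181} \approx 45.879$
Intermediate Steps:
$\frac{47342 + 5006}{1141 + \frac{1}{16769 + 13211}} = \frac{52348}{1141 + \frac{1}{29980}} = \frac{52348}{\frac{34207181}{29980}} = 52348 \cdot \frac{29980}{34207181} = \frac{1569393040}{34207181}$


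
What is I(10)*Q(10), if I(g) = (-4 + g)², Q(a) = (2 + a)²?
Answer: 5184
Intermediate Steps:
I(10)*Q(10) = (-4 + 10)²*(2 + 10)² = 6²*12² = 36*144 = 5184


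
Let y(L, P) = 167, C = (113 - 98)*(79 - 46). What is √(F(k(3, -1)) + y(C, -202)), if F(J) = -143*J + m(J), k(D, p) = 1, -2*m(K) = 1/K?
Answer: √94/2 ≈ 4.8477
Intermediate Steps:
m(K) = -1/(2*K)
C = 495 (C = 15*33 = 495)
F(J) = -143*J - 1/(2*J)
√(F(k(3, -1)) + y(C, -202)) = √((-143*1 - ½/1) + 167) = √((-143 - ½*1) + 167) = √((-143 - ½) + 167) = √(-287/2 + 167) = √(47/2) = √94/2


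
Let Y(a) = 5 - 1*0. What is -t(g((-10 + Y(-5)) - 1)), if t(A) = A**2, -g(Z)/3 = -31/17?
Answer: -8649/289 ≈ -29.927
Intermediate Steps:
Y(a) = 5 (Y(a) = 5 + 0 = 5)
g(Z) = 93/17 (g(Z) = -(-93)/17 = -3*(-31/17) = 93/17)
-t(g((-10 + Y(-5)) - 1)) = -(93/17)**2 = -1*8649/289 = -8649/289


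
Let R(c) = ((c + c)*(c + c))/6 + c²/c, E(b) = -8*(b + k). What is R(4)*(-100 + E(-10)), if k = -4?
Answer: 176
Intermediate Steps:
E(b) = 32 - 8*b (E(b) = -8*(b - 4) = -8*(-4 + b) = 32 - 8*b)
R(c) = c + 2*c²/3 (R(c) = ((2*c)*(2*c))*(⅙) + c = (4*c²)*(⅙) + c = 2*c²/3 + c = c + 2*c²/3)
R(4)*(-100 + E(-10)) = ((⅓)*4*(3 + 2*4))*(-100 + (32 - 8*(-10))) = ((⅓)*4*(3 + 8))*(-100 + (32 + 80)) = ((⅓)*4*11)*(-100 + 112) = (44/3)*12 = 176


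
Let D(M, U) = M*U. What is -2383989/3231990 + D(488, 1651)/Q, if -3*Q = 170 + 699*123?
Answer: -2672433392581/92808747510 ≈ -28.795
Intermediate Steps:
Q = -86147/3 (Q = -(170 + 699*123)/3 = -(170 + 85977)/3 = -⅓*86147 = -86147/3 ≈ -28716.)
-2383989/3231990 + D(488, 1651)/Q = -2383989/3231990 + (488*1651)/(-86147/3) = -2383989*1/3231990 + 805688*(-3/86147) = -794663/1077330 - 2417064/86147 = -2672433392581/92808747510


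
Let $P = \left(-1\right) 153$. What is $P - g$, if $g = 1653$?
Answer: $-1806$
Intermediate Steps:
$P = -153$
$P - g = -153 - 1653 = -1806$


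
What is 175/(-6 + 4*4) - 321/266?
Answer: 2167/133 ≈ 16.293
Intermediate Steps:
175/(-6 + 4*4) - 321/266 = 175/(-6 + 16) - 321*1/266 = 175/10 - 321/266 = 175*(1/10) - 321/266 = 35/2 - 321/266 = 2167/133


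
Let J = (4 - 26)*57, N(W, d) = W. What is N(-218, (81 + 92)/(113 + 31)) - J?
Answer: 1036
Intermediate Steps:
J = -1254 (J = -22*57 = -1254)
N(-218, (81 + 92)/(113 + 31)) - J = -218 - 1*(-1254) = -218 + 1254 = 1036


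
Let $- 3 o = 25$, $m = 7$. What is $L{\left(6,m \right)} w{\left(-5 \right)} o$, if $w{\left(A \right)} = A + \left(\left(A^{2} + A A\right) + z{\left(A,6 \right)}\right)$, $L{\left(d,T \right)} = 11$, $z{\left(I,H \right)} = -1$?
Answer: $- \frac{12100}{3} \approx -4033.3$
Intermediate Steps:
$o = - \frac{25}{3}$ ($o = \left(- \frac{1}{3}\right) 25 = - \frac{25}{3} \approx -8.3333$)
$w{\left(A \right)} = -1 + A + 2 A^{2}$ ($w{\left(A \right)} = A - \left(1 - A^{2} - A A\right) = A + \left(\left(A^{2} + A^{2}\right) - 1\right) = A + \left(2 A^{2} - 1\right) = A + \left(-1 + 2 A^{2}\right) = -1 + A + 2 A^{2}$)
$L{\left(6,m \right)} w{\left(-5 \right)} o = 11 \left(-1 - 5 + 2 \left(-5\right)^{2}\right) \left(- \frac{25}{3}\right) = 11 \left(-1 - 5 + 2 \cdot 25\right) \left(- \frac{25}{3}\right) = 11 \left(-1 - 5 + 50\right) \left(- \frac{25}{3}\right) = 11 \cdot 44 \left(- \frac{25}{3}\right) = 484 \left(- \frac{25}{3}\right) = - \frac{12100}{3}$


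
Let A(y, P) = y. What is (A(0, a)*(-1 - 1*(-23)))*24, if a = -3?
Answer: 0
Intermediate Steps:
(A(0, a)*(-1 - 1*(-23)))*24 = (0*(-1 - 1*(-23)))*24 = (0*(-1 + 23))*24 = (0*22)*24 = 0*24 = 0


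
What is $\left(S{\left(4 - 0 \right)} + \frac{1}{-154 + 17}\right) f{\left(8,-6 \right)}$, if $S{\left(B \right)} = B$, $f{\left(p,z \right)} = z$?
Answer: $- \frac{3282}{137} \approx -23.956$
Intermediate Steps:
$\left(S{\left(4 - 0 \right)} + \frac{1}{-154 + 17}\right) f{\left(8,-6 \right)} = \left(\left(4 - 0\right) + \frac{1}{-154 + 17}\right) \left(-6\right) = \left(\left(4 + 0\right) + \frac{1}{-137}\right) \left(-6\right) = \left(4 - \frac{1}{137}\right) \left(-6\right) = \frac{547}{137} \left(-6\right) = - \frac{3282}{137}$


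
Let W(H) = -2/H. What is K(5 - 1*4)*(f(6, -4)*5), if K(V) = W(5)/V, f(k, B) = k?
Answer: -12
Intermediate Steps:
K(V) = -2/(5*V) (K(V) = (-2/5)/V = (-2*⅕)/V = -2/(5*V))
K(5 - 1*4)*(f(6, -4)*5) = (-2/(5*(5 - 1*4)))*(6*5) = -2/(5*(5 - 4))*30 = -⅖/1*30 = -⅖*1*30 = -⅖*30 = -12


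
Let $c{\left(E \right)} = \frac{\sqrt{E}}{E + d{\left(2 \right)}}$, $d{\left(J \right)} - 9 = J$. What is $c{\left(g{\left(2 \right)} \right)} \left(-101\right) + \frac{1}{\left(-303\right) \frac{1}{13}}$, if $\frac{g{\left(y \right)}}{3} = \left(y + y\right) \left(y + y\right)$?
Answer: $- \frac{13}{303} - \frac{404 \sqrt{3}}{59} \approx -11.903$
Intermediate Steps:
$d{\left(J \right)} = 9 + J$
$g{\left(y \right)} = 12 y^{2}$ ($g{\left(y \right)} = 3 \left(y + y\right) \left(y + y\right) = 3 \cdot 2 y 2 y = 3 \cdot 4 y^{2} = 12 y^{2}$)
$c{\left(E \right)} = \frac{\sqrt{E}}{11 + E}$ ($c{\left(E \right)} = \frac{\sqrt{E}}{E + \left(9 + 2\right)} = \frac{\sqrt{E}}{E + 11} = \frac{\sqrt{E}}{11 + E}$)
$c{\left(g{\left(2 \right)} \right)} \left(-101\right) + \frac{1}{\left(-303\right) \frac{1}{13}} = \frac{\sqrt{12 \cdot 2^{2}}}{11 + 12 \cdot 2^{2}} \left(-101\right) + \frac{1}{\left(-303\right) \frac{1}{13}} = \frac{\sqrt{12 \cdot 4}}{11 + 12 \cdot 4} \left(-101\right) + \frac{1}{\left(-303\right) \frac{1}{13}} = \frac{\sqrt{48}}{11 + 48} \left(-101\right) + \frac{1}{- \frac{303}{13}} = \frac{4 \sqrt{3}}{59} \left(-101\right) - \frac{13}{303} = - \frac{404 \sqrt{3}}{59} - \frac{13}{303} = - \frac{13}{303} - \frac{404 \sqrt{3}}{59}$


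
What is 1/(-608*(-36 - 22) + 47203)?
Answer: 1/82467 ≈ 1.2126e-5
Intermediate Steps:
1/(-608*(-36 - 22) + 47203) = 1/(-608*(-58) + 47203) = 1/(35264 + 47203) = 1/82467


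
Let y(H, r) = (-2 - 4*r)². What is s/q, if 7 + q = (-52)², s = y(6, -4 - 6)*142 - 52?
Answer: 68332/899 ≈ 76.009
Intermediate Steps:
s = 204996 (s = (4*(1 + 2*(-4 - 6))²)*142 - 52 = (4*(1 + 2*(-10))²)*142 - 52 = (4*(1 - 20)²)*142 - 52 = (4*(-19)²)*142 - 52 = (4*361)*142 - 52 = 1444*142 - 52 = 205048 - 52 = 204996)
q = 2697 (q = -7 + (-52)² = -7 + 2704 = 2697)
s/q = 204996/2697 = 204996*(1/2697) = 68332/899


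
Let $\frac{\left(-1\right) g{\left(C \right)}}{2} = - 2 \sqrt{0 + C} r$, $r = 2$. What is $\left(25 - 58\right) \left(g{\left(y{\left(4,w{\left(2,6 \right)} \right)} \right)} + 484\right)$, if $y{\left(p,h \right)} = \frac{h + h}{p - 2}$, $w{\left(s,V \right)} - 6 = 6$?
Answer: $-15972 - 528 \sqrt{3} \approx -16887.0$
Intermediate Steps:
$w{\left(s,V \right)} = 12$ ($w{\left(s,V \right)} = 6 + 6 = 12$)
$y{\left(p,h \right)} = \frac{2 h}{-2 + p}$
$g{\left(C \right)} = 8 \sqrt{C}$ ($g{\left(C \right)} = - 2 - 2 \sqrt{0 + C} 2 = - 2 - 2 \sqrt{C} 2 = - 2 \left(- 4 \sqrt{C}\right) = 8 \sqrt{C}$)
$\left(25 - 58\right) \left(g{\left(y{\left(4,w{\left(2,6 \right)} \right)} \right)} + 484\right) = \left(25 - 58\right) \left(8 \sqrt{2 \cdot 12 \frac{1}{-2 + 4}} + 484\right) = - 33 \left(8 \sqrt{2 \cdot 12 \cdot \frac{1}{2}} + 484\right) = - 33 \left(8 \sqrt{12} + 484\right) = - 33 \left(8 \cdot 2 \sqrt{3} + 484\right) = - 33 \left(16 \sqrt{3} + 484\right) = - 33 \left(484 + 16 \sqrt{3}\right) = -15972 - 528 \sqrt{3}$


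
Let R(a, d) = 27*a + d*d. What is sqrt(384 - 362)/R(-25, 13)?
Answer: -sqrt(22)/506 ≈ -0.0092696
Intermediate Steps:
R(a, d) = d**2 + 27*a (R(a, d) = 27*a + d**2 = d**2 + 27*a)
sqrt(384 - 362)/R(-25, 13) = sqrt(384 - 362)/(13**2 + 27*(-25)) = sqrt(22)/(169 - 675) = sqrt(22)/(-506) = sqrt(22)*(-1/506) = -sqrt(22)/506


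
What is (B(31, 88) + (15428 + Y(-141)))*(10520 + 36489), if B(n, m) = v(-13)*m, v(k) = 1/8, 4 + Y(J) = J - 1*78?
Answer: 715288944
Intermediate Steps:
Y(J) = -82 + J (Y(J) = -4 + (J - 1*78) = -4 + (J - 78) = -4 + (-78 + J) = -82 + J)
v(k) = ⅛
B(n, m) = m/8
(B(31, 88) + (15428 + Y(-141)))*(10520 + 36489) = ((⅛)*88 + (15428 + (-82 - 141)))*(10520 + 36489) = (11 + (15428 - 223))*47009 = (11 + 15205)*47009 = 15216*47009 = 715288944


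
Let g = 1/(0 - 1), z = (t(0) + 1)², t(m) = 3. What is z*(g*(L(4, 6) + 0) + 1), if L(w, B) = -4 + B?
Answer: -16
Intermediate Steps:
z = 16 (z = (3 + 1)² = 4² = 16)
g = -1 (g = 1/(-1) = -1)
z*(g*(L(4, 6) + 0) + 1) = 16*(-((-4 + 6) + 0) + 1) = 16*(-(2 + 0) + 1) = 16*(-1*2 + 1) = 16*(-2 + 1) = 16*(-1) = -16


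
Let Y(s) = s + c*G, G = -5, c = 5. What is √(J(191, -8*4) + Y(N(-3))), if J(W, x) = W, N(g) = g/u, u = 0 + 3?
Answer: √165 ≈ 12.845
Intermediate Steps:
u = 3
N(g) = g/3
Y(s) = -25 + s (Y(s) = s + 5*(-5) = s - 25 = -25 + s)
√(J(191, -8*4) + Y(N(-3))) = √(191 + (-25 + (⅓)*(-3))) = √(191 + (-25 - 1)) = √(191 - 26) = √165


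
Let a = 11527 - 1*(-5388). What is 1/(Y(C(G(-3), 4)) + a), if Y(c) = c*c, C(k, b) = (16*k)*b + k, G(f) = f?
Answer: 1/54940 ≈ 1.8202e-5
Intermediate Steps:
C(k, b) = k + 16*b*k (C(k, b) = 16*b*k + k = k + 16*b*k)
Y(c) = c²
a = 16915 (a = 11527 + 5388 = 16915)
1/(Y(C(G(-3), 4)) + a) = 1/((-3*(1 + 16*4))² + 16915) = 1/((-3*(1 + 64))² + 16915) = 1/((-3*65)² + 16915) = 1/((-195)² + 16915) = 1/(38025 + 16915) = 1/54940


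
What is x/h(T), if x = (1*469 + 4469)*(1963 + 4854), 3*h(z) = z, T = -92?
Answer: -50493519/46 ≈ -1.0977e+6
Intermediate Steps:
h(z) = z/3
x = 33662346 (x = (469 + 4469)*6817 = 4938*6817 = 33662346)
x/h(T) = 33662346/(((1/3)*(-92))) = 33662346/(-92/3) = 33662346*(-3/92) = -50493519/46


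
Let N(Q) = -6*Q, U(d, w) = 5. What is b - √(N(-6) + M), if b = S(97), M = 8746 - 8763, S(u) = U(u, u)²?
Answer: 25 - √19 ≈ 20.641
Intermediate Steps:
S(u) = 25 (S(u) = 5² = 25)
M = -17
b = 25
b - √(N(-6) + M) = 25 - √(-6*(-6) - 17) = 25 - √(36 - 17) = 25 - √19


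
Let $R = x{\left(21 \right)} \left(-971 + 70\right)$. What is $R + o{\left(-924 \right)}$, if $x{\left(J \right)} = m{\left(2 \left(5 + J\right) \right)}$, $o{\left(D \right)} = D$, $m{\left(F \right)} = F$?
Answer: $-47776$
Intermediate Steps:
$x{\left(J \right)} = 10 + 2 J$ ($x{\left(J \right)} = 2 \left(5 + J\right) = 10 + 2 J$)
$R = -46852$ ($R = \left(10 + 2 \cdot 21\right) \left(-971 + 70\right) = \left(10 + 42\right) \left(-901\right) = 52 \left(-901\right) = -46852$)
$R + o{\left(-924 \right)} = -46852 - 924 = -47776$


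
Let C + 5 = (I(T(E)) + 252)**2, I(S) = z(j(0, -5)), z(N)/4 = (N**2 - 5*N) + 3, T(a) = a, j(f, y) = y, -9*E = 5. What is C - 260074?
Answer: -44783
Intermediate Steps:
E = -5/9 (E = -1/9*5 = -5/9 ≈ -0.55556)
z(N) = 12 - 20*N + 4*N**2 (z(N) = 4*((N**2 - 5*N) + 3) = 4*(3 + N**2 - 5*N) = 12 - 20*N + 4*N**2)
I(S) = 212 (I(S) = 12 - 20*(-5) + 4*(-5)**2 = 12 + 100 + 4*25 = 12 + 100 + 100 = 212)
C = 215291 (C = -5 + (212 + 252)**2 = -5 + 464**2 = -5 + 215296 = 215291)
C - 260074 = 215291 - 260074 = -44783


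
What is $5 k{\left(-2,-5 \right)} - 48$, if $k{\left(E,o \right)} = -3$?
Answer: $-63$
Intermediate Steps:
$5 k{\left(-2,-5 \right)} - 48 = 5 \left(-3\right) - 48 = -15 - 48 = -63$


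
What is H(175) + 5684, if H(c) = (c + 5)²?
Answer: 38084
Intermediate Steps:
H(c) = (5 + c)²
H(175) + 5684 = (5 + 175)² + 5684 = 180² + 5684 = 32400 + 5684 = 38084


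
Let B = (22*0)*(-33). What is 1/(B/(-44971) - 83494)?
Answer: -1/83494 ≈ -1.1977e-5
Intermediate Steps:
B = 0 (B = 0*(-33) = 0)
1/(B/(-44971) - 83494) = 1/(0/(-44971) - 83494) = 1/(0*(-1/44971) - 83494) = 1/(0 - 83494) = 1/(-83494) = -1/83494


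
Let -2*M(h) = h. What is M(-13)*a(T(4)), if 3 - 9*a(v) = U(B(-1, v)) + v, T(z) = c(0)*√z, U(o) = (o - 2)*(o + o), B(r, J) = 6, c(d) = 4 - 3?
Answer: -611/18 ≈ -33.944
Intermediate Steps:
M(h) = -h/2
c(d) = 1
U(o) = 2*o*(-2 + o) (U(o) = (-2 + o)*(2*o) = 2*o*(-2 + o))
T(z) = √z (T(z) = 1*√z = √z)
a(v) = -5 - v/9 (a(v) = ⅓ - (2*6*(-2 + 6) + v)/9 = ⅓ - (2*6*4 + v)/9 = ⅓ - (48 + v)/9 = ⅓ + (-16/3 - v/9) = -5 - v/9)
M(-13)*a(T(4)) = (-½*(-13))*(-5 - √4/9) = 13*(-5 - ⅑*2)/2 = 13*(-5 - 2/9)/2 = (13/2)*(-47/9) = -611/18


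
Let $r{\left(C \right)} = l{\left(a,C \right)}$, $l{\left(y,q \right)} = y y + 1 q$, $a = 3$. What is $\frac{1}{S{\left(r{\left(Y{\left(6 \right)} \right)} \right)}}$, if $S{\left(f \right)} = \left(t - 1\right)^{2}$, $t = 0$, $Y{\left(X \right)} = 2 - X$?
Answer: $1$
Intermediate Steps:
$l{\left(y,q \right)} = q + y^{2}$ ($l{\left(y,q \right)} = y^{2} + q = q + y^{2}$)
$r{\left(C \right)} = 9 + C$ ($r{\left(C \right)} = C + 3^{2} = C + 9 = 9 + C$)
$S{\left(f \right)} = 1$ ($S{\left(f \right)} = \left(0 - 1\right)^{2} = \left(-1\right)^{2} = 1$)
$\frac{1}{S{\left(r{\left(Y{\left(6 \right)} \right)} \right)}} = 1^{-1} = 1$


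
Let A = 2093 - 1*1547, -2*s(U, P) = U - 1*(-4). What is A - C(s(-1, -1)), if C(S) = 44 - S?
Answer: 1001/2 ≈ 500.50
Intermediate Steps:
s(U, P) = -2 - U/2 (s(U, P) = -(U - 1*(-4))/2 = -(U + 4)/2 = -(4 + U)/2 = -2 - U/2)
A = 546 (A = 2093 - 1547 = 546)
A - C(s(-1, -1)) = 546 - (44 - (-2 - ½*(-1))) = 546 - (44 - (-2 + ½)) = 546 - (44 - 1*(-3/2)) = 546 - (44 + 3/2) = 546 - 1*91/2 = 546 - 91/2 = 1001/2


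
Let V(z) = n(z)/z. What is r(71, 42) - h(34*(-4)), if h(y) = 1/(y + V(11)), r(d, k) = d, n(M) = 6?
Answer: 105801/1490 ≈ 71.007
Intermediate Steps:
V(z) = 6/z
h(y) = 1/(6/11 + y) (h(y) = 1/(y + 6/11) = 1/(6/11 + y))
r(71, 42) - h(34*(-4)) = 71 - 11/(6 + 11*(34*(-4))) = 71 - 11/(6 + 11*(-136)) = 71 - 11/(6 - 1496) = 71 - 11/(-1490) = 71 - 11*(-1)/1490 = 71 - 1*(-11/1490) = 71 + 11/1490 = 105801/1490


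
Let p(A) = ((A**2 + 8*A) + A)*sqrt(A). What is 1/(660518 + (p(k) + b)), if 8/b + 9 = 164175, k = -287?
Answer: 2225159276826417/7624526334608128674416 - 268783830338877*I*sqrt(287)/7624526334608128674416 ≈ 2.9184e-7 - 5.9722e-7*I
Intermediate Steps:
b = 4/82083 (b = 8/(-9 + 164175) = 8/164166 = 8*(1/164166) = 4/82083 ≈ 4.8731e-5)
p(A) = sqrt(A)*(A**2 + 9*A) (p(A) = (A**2 + 9*A)*sqrt(A) = sqrt(A)*(A**2 + 9*A))
1/(660518 + (p(k) + b)) = 1/(660518 + ((-287)**(3/2)*(9 - 287) + 4/82083)) = 1/(660518 + (-287*I*sqrt(287)*(-278) + 4/82083)) = 1/(660518 + (79786*I*sqrt(287) + 4/82083)) = 1/(660518 + (4/82083 + 79786*I*sqrt(287))) = 1/(54217298998/82083 + 79786*I*sqrt(287))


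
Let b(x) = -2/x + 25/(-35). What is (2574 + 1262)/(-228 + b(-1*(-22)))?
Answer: -147686/8809 ≈ -16.765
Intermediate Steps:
b(x) = -5/7 - 2/x (b(x) = -2/x + 25*(-1/35) = -2/x - 5/7 = -5/7 - 2/x)
(2574 + 1262)/(-228 + b(-1*(-22))) = (2574 + 1262)/(-228 + (-5/7 - 2/((-1*(-22))))) = 3836/(-228 + (-5/7 - 2/22)) = 3836/(-228 + (-5/7 - 2*1/22)) = 3836/(-228 + (-5/7 - 1/11)) = 3836/(-228 - 62/77) = 3836/(-17618/77) = 3836*(-77/17618) = -147686/8809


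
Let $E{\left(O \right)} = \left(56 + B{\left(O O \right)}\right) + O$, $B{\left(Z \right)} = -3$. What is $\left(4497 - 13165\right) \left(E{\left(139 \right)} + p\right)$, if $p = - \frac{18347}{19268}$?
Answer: $- \frac{7976963203}{4817} \approx -1.656 \cdot 10^{6}$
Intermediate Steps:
$p = - \frac{18347}{19268}$ ($p = \left(-18347\right) \frac{1}{19268} = - \frac{18347}{19268} \approx -0.9522$)
$E{\left(O \right)} = 53 + O$ ($E{\left(O \right)} = \left(56 - 3\right) + O = 53 + O$)
$\left(4497 - 13165\right) \left(E{\left(139 \right)} + p\right) = \left(4497 - 13165\right) \left(\left(53 + 139\right) - \frac{18347}{19268}\right) = - 8668 \left(192 - \frac{18347}{19268}\right) = \left(-8668\right) \frac{3681109}{19268} = - \frac{7976963203}{4817}$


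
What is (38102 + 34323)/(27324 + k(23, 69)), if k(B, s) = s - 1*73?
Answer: 14485/5464 ≈ 2.6510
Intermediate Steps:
k(B, s) = -73 + s (k(B, s) = s - 73 = -73 + s)
(38102 + 34323)/(27324 + k(23, 69)) = (38102 + 34323)/(27324 + (-73 + 69)) = 72425/(27324 - 4) = 72425/27320 = 72425*(1/27320) = 14485/5464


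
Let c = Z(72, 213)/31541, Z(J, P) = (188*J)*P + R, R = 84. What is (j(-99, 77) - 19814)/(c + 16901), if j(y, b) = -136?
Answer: -629242950/535957693 ≈ -1.1741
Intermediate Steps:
Z(J, P) = 84 + 188*J*P (Z(J, P) = (188*J)*P + 84 = 188*J*P + 84 = 84 + 188*J*P)
c = 2883252/31541 (c = (84 + 188*72*213)/31541 = (84 + 2883168)*(1/31541) = 2883252*(1/31541) = 2883252/31541 ≈ 91.413)
(j(-99, 77) - 19814)/(c + 16901) = (-136 - 19814)/(2883252/31541 + 16901) = -19950/535957693/31541 = -19950*31541/535957693 = -629242950/535957693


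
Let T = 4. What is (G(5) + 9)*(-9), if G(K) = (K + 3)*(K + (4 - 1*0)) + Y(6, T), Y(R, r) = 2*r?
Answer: -801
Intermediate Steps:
G(K) = 8 + (3 + K)*(4 + K) (G(K) = (K + 3)*(K + (4 - 1*0)) + 2*4 = (3 + K)*(K + (4 + 0)) + 8 = (3 + K)*(K + 4) + 8 = (3 + K)*(4 + K) + 8 = 8 + (3 + K)*(4 + K))
(G(5) + 9)*(-9) = ((20 + 5² + 7*5) + 9)*(-9) = ((20 + 25 + 35) + 9)*(-9) = (80 + 9)*(-9) = 89*(-9) = -801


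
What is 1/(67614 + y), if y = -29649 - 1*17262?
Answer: 1/20703 ≈ 4.8302e-5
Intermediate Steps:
y = -46911 (y = -29649 - 17262 = -46911)
1/(67614 + y) = 1/(67614 - 46911) = 1/20703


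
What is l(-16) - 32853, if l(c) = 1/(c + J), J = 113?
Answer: -3186740/97 ≈ -32853.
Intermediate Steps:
l(c) = 1/(113 + c) (l(c) = 1/(c + 113) = 1/(113 + c))
l(-16) - 32853 = 1/(113 - 16) - 32853 = 1/97 - 32853 = -3186740/97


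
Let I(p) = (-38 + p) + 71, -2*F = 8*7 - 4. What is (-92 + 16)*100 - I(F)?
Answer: -7607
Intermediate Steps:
F = -26 (F = -(8*7 - 4)/2 = -(56 - 4)/2 = -1/2*52 = -26)
I(p) = 33 + p
(-92 + 16)*100 - I(F) = (-92 + 16)*100 - (33 - 26) = -76*100 - 1*7 = -7600 - 7 = -7607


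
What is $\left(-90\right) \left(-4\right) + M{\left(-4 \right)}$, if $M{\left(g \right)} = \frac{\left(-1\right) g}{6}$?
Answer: $\frac{1082}{3} \approx 360.67$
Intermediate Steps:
$M{\left(g \right)} = - \frac{g}{6}$ ($M{\left(g \right)} = - g \frac{1}{6} = - \frac{g}{6}$)
$\left(-90\right) \left(-4\right) + M{\left(-4 \right)} = \left(-90\right) \left(-4\right) - - \frac{2}{3} = 360 + \frac{2}{3} = \frac{1082}{3}$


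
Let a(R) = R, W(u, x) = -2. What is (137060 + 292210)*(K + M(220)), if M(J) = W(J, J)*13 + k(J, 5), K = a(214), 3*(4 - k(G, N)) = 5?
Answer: 81704390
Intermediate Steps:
k(G, N) = 7/3 (k(G, N) = 4 - ⅓*5 = 4 - 5/3 = 7/3)
K = 214
M(J) = -71/3 (M(J) = -2*13 + 7/3 = -26 + 7/3 = -71/3)
(137060 + 292210)*(K + M(220)) = (137060 + 292210)*(214 - 71/3) = 429270*(571/3) = 81704390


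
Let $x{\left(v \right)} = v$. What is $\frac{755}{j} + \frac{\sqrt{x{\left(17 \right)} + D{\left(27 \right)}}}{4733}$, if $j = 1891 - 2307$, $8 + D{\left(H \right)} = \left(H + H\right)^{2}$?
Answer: $- \frac{755}{416} + \frac{15 \sqrt{13}}{4733} \approx -1.8035$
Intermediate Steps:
$D{\left(H \right)} = -8 + 4 H^{2}$ ($D{\left(H \right)} = -8 + \left(H + H\right)^{2} = -8 + \left(2 H\right)^{2} = -8 + 4 H^{2}$)
$j = -416$ ($j = 1891 - 2307 = -416$)
$\frac{755}{j} + \frac{\sqrt{x{\left(17 \right)} + D{\left(27 \right)}}}{4733} = \frac{755}{-416} + \frac{\sqrt{17 - \left(8 - 4 \cdot 27^{2}\right)}}{4733} = 755 \left(- \frac{1}{416}\right) + \sqrt{17 + \left(-8 + 4 \cdot 729\right)} \frac{1}{4733} = - \frac{755}{416} + \sqrt{17 + \left(-8 + 2916\right)} \frac{1}{4733} = - \frac{755}{416} + \sqrt{17 + 2908} \cdot \frac{1}{4733} = - \frac{755}{416} + \sqrt{2925} \cdot \frac{1}{4733} = - \frac{755}{416} + 15 \sqrt{13} \cdot \frac{1}{4733} = - \frac{755}{416} + \frac{15 \sqrt{13}}{4733}$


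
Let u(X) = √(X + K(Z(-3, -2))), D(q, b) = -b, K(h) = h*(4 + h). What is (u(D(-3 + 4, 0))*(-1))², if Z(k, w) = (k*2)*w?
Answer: 192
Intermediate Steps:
Z(k, w) = 2*k*w (Z(k, w) = (2*k)*w = 2*k*w)
u(X) = √(192 + X) (u(X) = √(X + (2*(-3)*(-2))*(4 + 2*(-3)*(-2))) = √(X + 12*(4 + 12)) = √(X + 12*16) = √(X + 192) = √(192 + X))
(u(D(-3 + 4, 0))*(-1))² = (√(192 - 1*0)*(-1))² = (√(192 + 0)*(-1))² = (√192*(-1))² = ((8*√3)*(-1))² = (-8*√3)² = 192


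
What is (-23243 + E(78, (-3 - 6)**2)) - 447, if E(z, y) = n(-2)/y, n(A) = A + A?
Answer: -1918894/81 ≈ -23690.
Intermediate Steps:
n(A) = 2*A
E(z, y) = -4/y (E(z, y) = (2*(-2))/y = -4/y)
(-23243 + E(78, (-3 - 6)**2)) - 447 = (-23243 - 4/(-3 - 6)**2) - 447 = (-23243 - 4/((-9)**2)) - 447 = (-23243 - 4/81) - 447 = -1882687/81 - 447 = -1918894/81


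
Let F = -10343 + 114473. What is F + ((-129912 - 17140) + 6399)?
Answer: -36523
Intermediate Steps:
F = 104130
F + ((-129912 - 17140) + 6399) = 104130 + ((-129912 - 17140) + 6399) = 104130 + (-147052 + 6399) = 104130 - 140653 = -36523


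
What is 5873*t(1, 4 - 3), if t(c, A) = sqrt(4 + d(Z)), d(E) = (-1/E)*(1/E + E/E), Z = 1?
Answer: 5873*sqrt(2) ≈ 8305.7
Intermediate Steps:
d(E) = -(1 + 1/E)/E (d(E) = (-1/E)*(1/E + 1) = (-1/E)*(1 + 1/E) = -(1 + 1/E)/E)
t(c, A) = sqrt(2) (t(c, A) = sqrt(4 + (-1 - 1*1)/1**2) = sqrt(4 + 1*(-1 - 1)) = sqrt(4 + 1*(-2)) = sqrt(4 - 2) = sqrt(2))
5873*t(1, 4 - 3) = 5873*sqrt(2)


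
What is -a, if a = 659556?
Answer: -659556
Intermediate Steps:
-a = -1*659556 = -659556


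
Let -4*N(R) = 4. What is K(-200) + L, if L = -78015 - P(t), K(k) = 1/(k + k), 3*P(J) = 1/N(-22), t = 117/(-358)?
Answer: -93617603/1200 ≈ -78015.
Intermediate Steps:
N(R) = -1 (N(R) = -1/4*4 = -1)
t = -117/358 (t = 117*(-1/358) = -117/358 ≈ -0.32682)
P(J) = -1/3 (P(J) = (1/3)/(-1) = (1/3)*(-1) = -1/3)
K(k) = 1/(2*k)
L = -234044/3 (L = -78015 - 1*(-1/3) = -78015 + 1/3 = -234044/3 ≈ -78015.)
K(-200) + L = (1/2)/(-200) - 234044/3 = (1/2)*(-1/200) - 234044/3 = -1/400 - 234044/3 = -93617603/1200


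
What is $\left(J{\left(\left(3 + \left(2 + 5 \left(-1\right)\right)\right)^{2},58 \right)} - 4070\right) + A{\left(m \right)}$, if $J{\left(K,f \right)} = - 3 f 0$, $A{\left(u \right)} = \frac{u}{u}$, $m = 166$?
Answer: $-4069$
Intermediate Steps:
$A{\left(u \right)} = 1$
$J{\left(K,f \right)} = 0$
$\left(J{\left(\left(3 + \left(2 + 5 \left(-1\right)\right)\right)^{2},58 \right)} - 4070\right) + A{\left(m \right)} = \left(0 - 4070\right) + 1 = -4070 + 1 = -4069$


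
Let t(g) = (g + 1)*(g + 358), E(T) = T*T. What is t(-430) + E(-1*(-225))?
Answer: 81513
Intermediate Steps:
E(T) = T²
t(g) = (1 + g)*(358 + g)
t(-430) + E(-1*(-225)) = (358 + (-430)² + 359*(-430)) + (-1*(-225))² = (358 + 184900 - 154370) + 225² = 30888 + 50625 = 81513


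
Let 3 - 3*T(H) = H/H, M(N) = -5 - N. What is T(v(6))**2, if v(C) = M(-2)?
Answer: 4/9 ≈ 0.44444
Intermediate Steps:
v(C) = -3 (v(C) = -5 - 1*(-2) = -5 + 2 = -3)
T(H) = 2/3 (T(H) = 1 - H/(3*H) = 1 - 1/3*1 = 1 - 1/3 = 2/3)
T(v(6))**2 = (2/3)**2 = 4/9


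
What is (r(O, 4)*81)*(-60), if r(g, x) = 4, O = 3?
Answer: -19440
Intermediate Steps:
(r(O, 4)*81)*(-60) = (4*81)*(-60) = 324*(-60) = -19440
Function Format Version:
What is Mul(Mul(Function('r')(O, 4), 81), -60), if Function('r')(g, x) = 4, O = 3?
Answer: -19440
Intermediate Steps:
Mul(Mul(Function('r')(O, 4), 81), -60) = Mul(Mul(4, 81), -60) = Mul(324, -60) = -19440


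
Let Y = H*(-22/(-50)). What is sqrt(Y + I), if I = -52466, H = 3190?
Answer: 36*I*sqrt(985)/5 ≈ 225.97*I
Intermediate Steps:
Y = 7018/5 (Y = 3190*(-22/(-50)) = 3190*(-22*(-1/50)) = 3190*(11/25) = 7018/5 ≈ 1403.6)
sqrt(Y + I) = sqrt(7018/5 - 52466) = sqrt(-255312/5) = 36*I*sqrt(985)/5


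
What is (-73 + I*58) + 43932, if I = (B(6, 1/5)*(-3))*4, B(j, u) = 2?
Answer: 42467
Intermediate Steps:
I = -24 (I = (2*(-3))*4 = -6*4 = -24)
(-73 + I*58) + 43932 = (-73 - 24*58) + 43932 = (-73 - 1392) + 43932 = -1465 + 43932 = 42467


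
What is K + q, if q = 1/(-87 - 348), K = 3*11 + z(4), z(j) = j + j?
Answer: 17834/435 ≈ 40.998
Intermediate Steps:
z(j) = 2*j
K = 41 (K = 3*11 + 2*4 = 33 + 8 = 41)
q = -1/435 (q = 1/(-435) = -1/435 ≈ -0.0022989)
K + q = 41 - 1/435 = 17834/435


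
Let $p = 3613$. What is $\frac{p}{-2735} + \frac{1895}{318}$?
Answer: $\frac{4033891}{869730} \approx 4.6381$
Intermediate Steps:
$\frac{p}{-2735} + \frac{1895}{318} = \frac{3613}{-2735} + \frac{1895}{318} = 3613 \left(- \frac{1}{2735}\right) + 1895 \cdot \frac{1}{318} = - \frac{3613}{2735} + \frac{1895}{318} = \frac{4033891}{869730}$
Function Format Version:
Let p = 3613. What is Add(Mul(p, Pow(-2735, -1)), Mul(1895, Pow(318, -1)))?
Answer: Rational(4033891, 869730) ≈ 4.6381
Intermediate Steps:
Add(Mul(p, Pow(-2735, -1)), Mul(1895, Pow(318, -1))) = Add(Mul(3613, Pow(-2735, -1)), Mul(1895, Pow(318, -1))) = Add(Mul(3613, Rational(-1, 2735)), Mul(1895, Rational(1, 318))) = Add(Rational(-3613, 2735), Rational(1895, 318)) = Rational(4033891, 869730)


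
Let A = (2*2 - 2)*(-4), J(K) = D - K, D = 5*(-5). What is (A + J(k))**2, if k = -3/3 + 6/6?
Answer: 1089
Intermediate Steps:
D = -25
k = 0 (k = -3*1/3 + 6*(1/6) = -1 + 1 = 0)
J(K) = -25 - K
A = -8 (A = (4 - 2)*(-4) = 2*(-4) = -8)
(A + J(k))**2 = (-8 + (-25 - 1*0))**2 = (-8 + (-25 + 0))**2 = (-8 - 25)**2 = (-33)**2 = 1089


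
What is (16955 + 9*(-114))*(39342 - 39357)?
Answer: -238935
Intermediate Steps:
(16955 + 9*(-114))*(39342 - 39357) = (16955 - 1026)*(-15) = 15929*(-15) = -238935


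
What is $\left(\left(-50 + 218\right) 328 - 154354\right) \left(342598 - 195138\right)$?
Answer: $-14635405000$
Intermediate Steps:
$\left(\left(-50 + 218\right) 328 - 154354\right) \left(342598 - 195138\right) = \left(168 \cdot 328 - 154354\right) 147460 = \left(55104 - 154354\right) 147460 = \left(-99250\right) 147460 = -14635405000$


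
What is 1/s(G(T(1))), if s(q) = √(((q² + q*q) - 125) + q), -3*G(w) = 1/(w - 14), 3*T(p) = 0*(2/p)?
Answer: -21*I*√55114/55114 ≈ -0.089452*I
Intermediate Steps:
T(p) = 0 (T(p) = (0*(2/p))/3 = (⅓)*0 = 0)
G(w) = -1/(3*(-14 + w)) (G(w) = -1/(3*(w - 14)) = -1/(3*(-14 + w)))
s(q) = √(-125 + q + 2*q²) (s(q) = √(((q² + q²) - 125) + q) = √((2*q² - 125) + q) = √((-125 + 2*q²) + q) = √(-125 + q + 2*q²))
1/s(G(T(1))) = 1/(√(-125 - 1/(-42 + 3*0) + 2*(-1/(-42 + 3*0))²)) = 1/(√(-125 - 1/(-42 + 0) + 2*(-1/(-42 + 0))²)) = 1/(√(-125 - 1/(-42) + 2*(-1/(-42))²)) = 1/(√(-125 - 1*(-1/42) + 2*(-1*(-1/42))²)) = 1/(√(-125 + 1/42 + 2*(1/42)²)) = 1/(√(-125 + 1/42 + 2*(1/1764))) = 1/(√(-125 + 1/42 + 1/882)) = 1/(√(-55114/441)) = 1/(I*√55114/21) = -21*I*√55114/55114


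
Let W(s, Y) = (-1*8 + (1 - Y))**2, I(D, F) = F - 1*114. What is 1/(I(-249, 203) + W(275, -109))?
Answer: 1/10493 ≈ 9.5302e-5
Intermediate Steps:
I(D, F) = -114 + F (I(D, F) = F - 114 = -114 + F)
W(s, Y) = (-7 - Y)**2 (W(s, Y) = (-8 + (1 - Y))**2 = (-7 - Y)**2)
1/(I(-249, 203) + W(275, -109)) = 1/((-114 + 203) + (7 - 109)**2) = 1/(89 + (-102)**2) = 1/(89 + 10404) = 1/10493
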